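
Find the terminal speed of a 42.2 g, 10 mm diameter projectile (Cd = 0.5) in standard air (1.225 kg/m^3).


A = pi*(d/2)^2 = pi*(10/2000)^2 = 7.85398e-05 m^2
vt = sqrt(2mg/(Cd*rho*A)) = sqrt(2*0.0422*9.81/(0.5 * 1.225 * 7.85398e-05)) = 131.2 m/s

131.2 m/s


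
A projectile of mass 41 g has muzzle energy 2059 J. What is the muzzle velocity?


v = sqrt(2*E/m) = sqrt(2*2059/0.041) = 316.9 m/s

316.9 m/s


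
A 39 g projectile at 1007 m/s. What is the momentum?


p = m*v = 0.039*1007 = 39.27 kg·m/s

39.27 kg·m/s


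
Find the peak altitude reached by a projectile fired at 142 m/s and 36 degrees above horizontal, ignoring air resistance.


H = (v0*sin(theta))^2 / (2g) = (142*sin(36°))^2 / (2*9.81) = 355.1 m

355.1 m


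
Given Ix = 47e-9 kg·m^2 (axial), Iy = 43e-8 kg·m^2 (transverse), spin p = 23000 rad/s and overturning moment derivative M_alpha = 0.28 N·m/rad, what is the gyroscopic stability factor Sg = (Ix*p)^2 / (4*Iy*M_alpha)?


Sg = Ix^2 * p^2 / (4 * Iy * M_alpha) = (47e-9)^2 * 23000^2 / (4 * 43e-8 * 0.28) = 2.426

2.426


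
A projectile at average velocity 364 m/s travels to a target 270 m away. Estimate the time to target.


t = d/v = 270/364 = 0.7418 s

0.7418 s


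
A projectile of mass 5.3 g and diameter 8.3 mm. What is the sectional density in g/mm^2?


SD = m/d^2 = 5.3/8.3^2 = 0.07693 g/mm^2

0.07693 g/mm^2


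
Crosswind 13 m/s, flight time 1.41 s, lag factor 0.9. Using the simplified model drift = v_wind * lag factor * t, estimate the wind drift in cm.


drift = v_wind * lag * t = 13 * 0.9 * 1.41 = 16.497 m ≈ 1650 cm

1650 cm


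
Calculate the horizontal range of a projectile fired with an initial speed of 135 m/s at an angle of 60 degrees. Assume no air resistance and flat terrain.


R = v0^2 * sin(2*theta) / g = 135^2 * sin(2*60°) / 9.81 = 1609 m

1609 m


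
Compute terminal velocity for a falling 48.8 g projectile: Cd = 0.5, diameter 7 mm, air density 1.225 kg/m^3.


A = pi*(d/2)^2 = pi*(7/2000)^2 = 3.84845e-05 m^2
vt = sqrt(2mg/(Cd*rho*A)) = sqrt(2*0.0488*9.81/(0.5 * 1.225 * 3.84845e-05)) = 201.5 m/s

201.5 m/s


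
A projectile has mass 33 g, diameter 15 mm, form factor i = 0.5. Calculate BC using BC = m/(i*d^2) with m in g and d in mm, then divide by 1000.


BC = m/(i*d^2*1000) = 33/(0.5 * 15^2 * 1000) = 0.0002933

0.0002933


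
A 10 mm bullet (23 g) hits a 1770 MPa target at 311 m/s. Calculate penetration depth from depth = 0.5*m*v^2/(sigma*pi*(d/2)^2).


A = pi*(d/2)^2 = pi*(10/2)^2 = 78.5398 mm^2
E = 0.5*m*v^2 = 0.5*0.023*311^2 = 1112.29 J
depth = E/(sigma*A) = 1112.29 J / (1770 MPa * 78.5398 mm^2) = 1112.29/(1770 * 78.5398) m = 0.00800121 m ≈ 8.001 mm

8.001 mm


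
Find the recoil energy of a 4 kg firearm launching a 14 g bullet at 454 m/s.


v_r = m_p*v_p/m_gun = 0.014*454/4 = 1.589 m/s, E_r = 0.5*m_gun*v_r^2 = 0.5*4*1.589^2 = 5.05 J

5.05 J


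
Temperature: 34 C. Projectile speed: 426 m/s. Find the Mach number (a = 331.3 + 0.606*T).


a = 331.3 + 0.606*(34) = 351.904 m/s
M = v/a = 426/351.904 = 1.211

1.211


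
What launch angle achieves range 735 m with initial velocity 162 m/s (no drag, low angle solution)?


sin(2*theta) = R*g/v0^2 = 735*9.81/162^2 = 0.274743, theta = arcsin(0.274743)/2 = 7.973°

7.973 degrees


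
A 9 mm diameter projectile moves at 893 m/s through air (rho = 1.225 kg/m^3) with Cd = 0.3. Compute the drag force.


A = pi*(d/2)^2 = pi*(9/2000)^2 = 6.36173e-05 m^2
Fd = 0.5*Cd*rho*A*v^2 = 0.5*0.3*1.225*6.36173e-05*893^2 = 9.322 N

9.322 N


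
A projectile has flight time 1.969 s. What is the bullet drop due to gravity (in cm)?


drop = 0.5*g*t^2 = 0.5*9.81*1.969^2 = 19.0165 m ≈ 1902 cm

1902 cm


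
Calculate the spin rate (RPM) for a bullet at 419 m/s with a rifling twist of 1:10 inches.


twist_m = 10*0.0254 = 0.254 m
spin = v/twist = 419/0.254 = 1649.606 rev/s
RPM = spin*60 = 1649.606*60 ≈ 98976 RPM

98976 RPM


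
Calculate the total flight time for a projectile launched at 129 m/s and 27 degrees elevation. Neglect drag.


T = 2*v0*sin(theta)/g = 2*129*sin(27°)/9.81 = 11.94 s

11.94 s


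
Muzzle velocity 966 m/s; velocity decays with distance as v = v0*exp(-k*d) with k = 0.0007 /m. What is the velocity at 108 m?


v = v0*exp(-k*d) = 966*exp(-0.0007*108) = 895.7 m/s

895.7 m/s


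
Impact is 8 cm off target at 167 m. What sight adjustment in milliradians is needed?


1 mrad subtends 1 cm per 10 m of range, so adj = error_cm / (dist_m / 10) = 8 / (167/10) = 0.479 mrad

0.479 mrad


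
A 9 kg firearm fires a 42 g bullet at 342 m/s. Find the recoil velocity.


v_recoil = m_p * v_p / m_gun = 0.042 * 342 / 9 = 1.596 m/s

1.596 m/s


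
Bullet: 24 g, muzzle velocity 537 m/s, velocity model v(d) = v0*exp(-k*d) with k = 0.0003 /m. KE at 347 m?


v = v0*exp(-k*d) = 537*exp(-0.0003*347) = 483.91 m/s
E = 0.5*m*v^2 = 0.5*0.024*483.91^2 = 2810 J

2810 J


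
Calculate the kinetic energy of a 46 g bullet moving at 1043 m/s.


E = 0.5*m*v^2 = 0.5*0.046*1043^2 = 25021 J

25021 J


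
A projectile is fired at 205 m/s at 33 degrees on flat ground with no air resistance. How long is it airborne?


T = 2*v0*sin(theta)/g = 2*205*sin(33°)/9.81 = 22.76 s

22.76 s


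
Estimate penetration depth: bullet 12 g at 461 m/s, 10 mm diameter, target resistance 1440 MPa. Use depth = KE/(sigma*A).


A = pi*(d/2)^2 = pi*(10/2)^2 = 78.5398 mm^2
E = 0.5*m*v^2 = 0.5*0.012*461^2 = 1275.13 J
depth = E/(sigma*A) = 1275.13 J / (1440 MPa * 78.5398 mm^2) = 1275.13/(1440 * 78.5398) m = 0.0112746 m ≈ 11.27 mm

11.27 mm


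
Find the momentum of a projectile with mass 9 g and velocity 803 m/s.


p = m*v = 0.009*803 = 7.227 kg·m/s

7.227 kg·m/s


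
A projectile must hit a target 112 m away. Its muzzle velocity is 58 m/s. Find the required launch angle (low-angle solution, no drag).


sin(2*theta) = R*g/v0^2 = 112*9.81/58^2 = 0.326611, theta = arcsin(0.326611)/2 = 9.532°

9.532 degrees


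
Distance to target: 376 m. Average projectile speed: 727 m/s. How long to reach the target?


t = d/v = 376/727 = 0.5172 s

0.5172 s


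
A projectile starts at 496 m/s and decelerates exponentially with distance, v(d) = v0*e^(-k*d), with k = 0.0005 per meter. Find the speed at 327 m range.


v = v0*exp(-k*d) = 496*exp(-0.0005*327) = 421.2 m/s

421.2 m/s


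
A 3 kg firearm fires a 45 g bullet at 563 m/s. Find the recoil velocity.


v_recoil = m_p * v_p / m_gun = 0.045 * 563 / 3 = 8.445 m/s

8.445 m/s


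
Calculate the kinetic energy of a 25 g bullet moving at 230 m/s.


E = 0.5*m*v^2 = 0.5*0.025*230^2 = 661.2 J

661.2 J


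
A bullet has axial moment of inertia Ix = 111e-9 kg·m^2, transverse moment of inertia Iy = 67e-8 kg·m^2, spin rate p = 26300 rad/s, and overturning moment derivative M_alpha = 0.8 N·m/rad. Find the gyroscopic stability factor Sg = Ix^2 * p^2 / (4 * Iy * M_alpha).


Sg = Ix^2 * p^2 / (4 * Iy * M_alpha) = (111e-9)^2 * 26300^2 / (4 * 67e-8 * 0.8) = 3.975

3.975


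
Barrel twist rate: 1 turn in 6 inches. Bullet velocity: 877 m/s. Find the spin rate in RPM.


twist_m = 6*0.0254 = 0.1524 m
spin = v/twist = 877/0.1524 = 5754.593 rev/s
RPM = spin*60 = 5754.593*60 ≈ 345276 RPM

345276 RPM


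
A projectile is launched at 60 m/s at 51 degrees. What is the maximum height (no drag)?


H = (v0*sin(theta))^2 / (2g) = (60*sin(51°))^2 / (2*9.81) = 110.8 m

110.8 m


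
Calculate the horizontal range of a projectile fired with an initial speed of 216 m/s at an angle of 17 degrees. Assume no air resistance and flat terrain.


R = v0^2 * sin(2*theta) / g = 216^2 * sin(2*17°) / 9.81 = 2660 m

2660 m


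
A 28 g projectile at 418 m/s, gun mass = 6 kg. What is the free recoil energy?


v_r = m_p*v_p/m_gun = 0.028*418/6 = 1.95067 m/s, E_r = 0.5*m_gun*v_r^2 = 0.5*6*1.95067^2 = 11.42 J

11.42 J


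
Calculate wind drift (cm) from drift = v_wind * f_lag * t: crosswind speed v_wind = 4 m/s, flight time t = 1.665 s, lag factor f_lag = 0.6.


drift = v_wind * lag * t = 4 * 0.6 * 1.665 = 3.996 m ≈ 399.6 cm

399.6 cm


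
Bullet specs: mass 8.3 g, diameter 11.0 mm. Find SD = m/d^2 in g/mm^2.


SD = m/d^2 = 8.3/11.0^2 = 0.0686 g/mm^2

0.0686 g/mm^2


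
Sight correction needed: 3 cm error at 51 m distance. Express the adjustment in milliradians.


1 mrad subtends 1 cm per 10 m of range, so adj = error_cm / (dist_m / 10) = 3 / (51/10) = 0.5882 mrad

0.5882 mrad


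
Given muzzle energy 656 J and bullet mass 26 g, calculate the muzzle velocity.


v = sqrt(2*E/m) = sqrt(2*656/0.026) = 224.6 m/s

224.6 m/s


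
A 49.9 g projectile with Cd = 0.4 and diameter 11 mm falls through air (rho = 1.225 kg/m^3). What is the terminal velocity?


A = pi*(d/2)^2 = pi*(11/2000)^2 = 9.50332e-05 m^2
vt = sqrt(2mg/(Cd*rho*A)) = sqrt(2*0.0499*9.81/(0.4 * 1.225 * 9.50332e-05)) = 145 m/s

145 m/s


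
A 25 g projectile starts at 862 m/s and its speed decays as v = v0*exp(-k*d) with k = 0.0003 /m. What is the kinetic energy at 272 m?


v = v0*exp(-k*d) = 862*exp(-0.0003*272) = 794.454 m/s
E = 0.5*m*v^2 = 0.5*0.025*794.454^2 = 7889 J

7889 J


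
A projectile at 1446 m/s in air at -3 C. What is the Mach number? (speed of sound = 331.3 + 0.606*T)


a = 331.3 + 0.606*(-3) = 329.482 m/s
M = v/a = 1446/329.482 = 4.389

4.389


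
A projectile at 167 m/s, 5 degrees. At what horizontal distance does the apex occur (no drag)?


R = v0^2*sin(2*theta)/g = 167^2*sin(2*5°)/9.81 = 493.667 m
apex_dist = R/2 = 493.667/2 = 246.8 m

246.8 m


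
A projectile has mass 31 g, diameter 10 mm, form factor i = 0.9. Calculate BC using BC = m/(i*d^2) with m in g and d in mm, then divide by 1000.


BC = m/(i*d^2*1000) = 31/(0.9 * 10^2 * 1000) = 0.0003444

0.0003444


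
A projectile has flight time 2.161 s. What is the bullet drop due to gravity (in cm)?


drop = 0.5*g*t^2 = 0.5*9.81*2.161^2 = 22.906 m ≈ 2291 cm

2291 cm


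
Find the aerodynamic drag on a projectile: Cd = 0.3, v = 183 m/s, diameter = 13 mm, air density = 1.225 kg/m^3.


A = pi*(d/2)^2 = pi*(13/2000)^2 = 1.32732e-04 m^2
Fd = 0.5*Cd*rho*A*v^2 = 0.5*0.3*1.225*1.32732e-04*183^2 = 0.8168 N

0.8168 N


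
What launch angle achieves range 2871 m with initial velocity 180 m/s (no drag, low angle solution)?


sin(2*theta) = R*g/v0^2 = 2871*9.81/180^2 = 0.869275, theta = arcsin(0.869275)/2 = 30.19°

30.19 degrees


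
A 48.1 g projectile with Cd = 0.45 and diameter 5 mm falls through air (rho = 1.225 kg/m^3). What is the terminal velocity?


A = pi*(d/2)^2 = pi*(5/2000)^2 = 1.96350e-05 m^2
vt = sqrt(2mg/(Cd*rho*A)) = sqrt(2*0.0481*9.81/(0.45 * 1.225 * 1.96350e-05)) = 295.3 m/s

295.3 m/s


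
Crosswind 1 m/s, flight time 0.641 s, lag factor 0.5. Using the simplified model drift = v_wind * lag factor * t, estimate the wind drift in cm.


drift = v_wind * lag * t = 1 * 0.5 * 0.641 = 0.3205 m ≈ 32.05 cm

32.05 cm


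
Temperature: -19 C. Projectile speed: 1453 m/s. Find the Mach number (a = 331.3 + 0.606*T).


a = 331.3 + 0.606*(-19) = 319.786 m/s
M = v/a = 1453/319.786 = 4.544

4.544


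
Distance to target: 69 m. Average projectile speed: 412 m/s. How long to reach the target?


t = d/v = 69/412 = 0.1675 s

0.1675 s


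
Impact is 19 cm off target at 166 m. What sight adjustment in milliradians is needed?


1 mrad subtends 1 cm per 10 m of range, so adj = error_cm / (dist_m / 10) = 19 / (166/10) = 1.145 mrad

1.145 mrad


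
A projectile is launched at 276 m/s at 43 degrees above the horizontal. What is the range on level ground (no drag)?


R = v0^2 * sin(2*theta) / g = 276^2 * sin(2*43°) / 9.81 = 7746 m

7746 m


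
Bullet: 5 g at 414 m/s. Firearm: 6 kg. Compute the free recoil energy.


v_r = m_p*v_p/m_gun = 0.005*414/6 = 0.345 m/s, E_r = 0.5*m_gun*v_r^2 = 0.5*6*0.345^2 = 0.3571 J

0.3571 J


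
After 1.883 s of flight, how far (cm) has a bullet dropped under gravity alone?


drop = 0.5*g*t^2 = 0.5*9.81*1.883^2 = 17.3916 m ≈ 1739 cm

1739 cm


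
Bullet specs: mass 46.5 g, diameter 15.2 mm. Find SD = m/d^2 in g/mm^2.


SD = m/d^2 = 46.5/15.2^2 = 0.2013 g/mm^2

0.2013 g/mm^2


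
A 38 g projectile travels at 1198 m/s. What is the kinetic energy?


E = 0.5*m*v^2 = 0.5*0.038*1198^2 = 27269 J

27269 J


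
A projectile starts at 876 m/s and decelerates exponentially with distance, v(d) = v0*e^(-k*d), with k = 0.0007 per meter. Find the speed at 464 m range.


v = v0*exp(-k*d) = 876*exp(-0.0007*464) = 633.1 m/s

633.1 m/s


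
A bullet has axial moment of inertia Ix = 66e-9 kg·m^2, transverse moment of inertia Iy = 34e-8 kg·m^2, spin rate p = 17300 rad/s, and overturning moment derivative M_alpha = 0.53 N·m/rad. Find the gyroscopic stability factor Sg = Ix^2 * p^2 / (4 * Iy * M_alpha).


Sg = Ix^2 * p^2 / (4 * Iy * M_alpha) = (66e-9)^2 * 17300^2 / (4 * 34e-8 * 0.53) = 1.809

1.809


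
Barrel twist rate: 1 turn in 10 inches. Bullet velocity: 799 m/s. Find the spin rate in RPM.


twist_m = 10*0.0254 = 0.254 m
spin = v/twist = 799/0.254 = 3145.669 rev/s
RPM = spin*60 = 3145.669*60 ≈ 188740 RPM

188740 RPM


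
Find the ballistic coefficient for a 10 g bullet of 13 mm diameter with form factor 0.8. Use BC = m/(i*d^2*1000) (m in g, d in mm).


BC = m/(i*d^2*1000) = 10/(0.8 * 13^2 * 1000) = 7.396e-05

7.396e-05


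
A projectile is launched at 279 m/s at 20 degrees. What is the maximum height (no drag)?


H = (v0*sin(theta))^2 / (2g) = (279*sin(20°))^2 / (2*9.81) = 464.1 m

464.1 m


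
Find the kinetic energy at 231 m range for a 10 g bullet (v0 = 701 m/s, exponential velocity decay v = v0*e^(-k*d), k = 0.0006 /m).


v = v0*exp(-k*d) = 701*exp(-0.0006*231) = 610.274 m/s
E = 0.5*m*v^2 = 0.5*0.01*610.274^2 = 1862 J

1862 J


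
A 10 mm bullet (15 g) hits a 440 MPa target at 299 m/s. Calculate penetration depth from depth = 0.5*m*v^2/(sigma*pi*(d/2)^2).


A = pi*(d/2)^2 = pi*(10/2)^2 = 78.5398 mm^2
E = 0.5*m*v^2 = 0.5*0.015*299^2 = 670.507 J
depth = E/(sigma*A) = 670.507 J / (440 MPa * 78.5398 mm^2) = 670.507/(440 * 78.5398) m = 0.0194027 m ≈ 19.4 mm

19.4 mm


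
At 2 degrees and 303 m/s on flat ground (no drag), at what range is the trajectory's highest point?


R = v0^2*sin(2*theta)/g = 303^2*sin(2*2°)/9.81 = 652.831 m
apex_dist = R/2 = 652.831/2 = 326.4 m

326.4 m


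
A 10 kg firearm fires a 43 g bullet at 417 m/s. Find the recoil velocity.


v_recoil = m_p * v_p / m_gun = 0.043 * 417 / 10 = 1.793 m/s

1.793 m/s


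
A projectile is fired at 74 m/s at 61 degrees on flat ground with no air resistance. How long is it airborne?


T = 2*v0*sin(theta)/g = 2*74*sin(61°)/9.81 = 13.2 s

13.2 s


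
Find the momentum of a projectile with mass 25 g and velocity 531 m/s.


p = m*v = 0.025*531 = 13.28 kg·m/s

13.28 kg·m/s


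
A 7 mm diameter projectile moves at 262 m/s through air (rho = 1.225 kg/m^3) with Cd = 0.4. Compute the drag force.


A = pi*(d/2)^2 = pi*(7/2000)^2 = 3.84845e-05 m^2
Fd = 0.5*Cd*rho*A*v^2 = 0.5*0.4*1.225*3.84845e-05*262^2 = 0.6472 N

0.6472 N


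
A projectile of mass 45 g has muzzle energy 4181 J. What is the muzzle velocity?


v = sqrt(2*E/m) = sqrt(2*4181/0.045) = 431.1 m/s

431.1 m/s


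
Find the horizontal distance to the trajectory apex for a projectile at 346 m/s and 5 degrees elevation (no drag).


R = v0^2*sin(2*theta)/g = 346^2*sin(2*5°)/9.81 = 2119.11 m
apex_dist = R/2 = 2119.11/2 = 1060 m

1060 m


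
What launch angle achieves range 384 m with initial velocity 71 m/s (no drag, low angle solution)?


sin(2*theta) = R*g/v0^2 = 384*9.81/71^2 = 0.74728, theta = arcsin(0.74728)/2 = 24.18°

24.18 degrees


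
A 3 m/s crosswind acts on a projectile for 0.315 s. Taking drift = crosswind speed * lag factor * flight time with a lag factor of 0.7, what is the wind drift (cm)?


drift = v_wind * lag * t = 3 * 0.7 * 0.315 = 0.6615 m ≈ 66.15 cm

66.15 cm


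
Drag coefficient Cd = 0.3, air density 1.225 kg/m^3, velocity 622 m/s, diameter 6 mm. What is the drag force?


A = pi*(d/2)^2 = pi*(6/2000)^2 = 2.82743e-05 m^2
Fd = 0.5*Cd*rho*A*v^2 = 0.5*0.3*1.225*2.82743e-05*622^2 = 2.01 N

2.01 N


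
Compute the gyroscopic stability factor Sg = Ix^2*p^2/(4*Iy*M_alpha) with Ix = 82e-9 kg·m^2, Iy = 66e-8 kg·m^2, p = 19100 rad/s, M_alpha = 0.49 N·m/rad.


Sg = Ix^2 * p^2 / (4 * Iy * M_alpha) = (82e-9)^2 * 19100^2 / (4 * 66e-8 * 0.49) = 1.896

1.896


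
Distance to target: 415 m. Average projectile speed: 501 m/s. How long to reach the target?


t = d/v = 415/501 = 0.8283 s

0.8283 s


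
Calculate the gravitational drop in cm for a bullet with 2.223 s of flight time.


drop = 0.5*g*t^2 = 0.5*9.81*2.223^2 = 24.2392 m ≈ 2424 cm

2424 cm


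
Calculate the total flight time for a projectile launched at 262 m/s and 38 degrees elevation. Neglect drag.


T = 2*v0*sin(theta)/g = 2*262*sin(38°)/9.81 = 32.89 s

32.89 s


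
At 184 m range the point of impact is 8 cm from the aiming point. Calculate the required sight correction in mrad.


1 mrad subtends 1 cm per 10 m of range, so adj = error_cm / (dist_m / 10) = 8 / (184/10) = 0.4348 mrad

0.4348 mrad


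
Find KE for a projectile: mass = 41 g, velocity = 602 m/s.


E = 0.5*m*v^2 = 0.5*0.041*602^2 = 7429 J

7429 J


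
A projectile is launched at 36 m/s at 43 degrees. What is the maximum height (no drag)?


H = (v0*sin(theta))^2 / (2g) = (36*sin(43°))^2 / (2*9.81) = 30.72 m

30.72 m


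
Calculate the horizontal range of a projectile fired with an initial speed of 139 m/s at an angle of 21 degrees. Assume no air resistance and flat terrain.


R = v0^2 * sin(2*theta) / g = 139^2 * sin(2*21°) / 9.81 = 1318 m

1318 m


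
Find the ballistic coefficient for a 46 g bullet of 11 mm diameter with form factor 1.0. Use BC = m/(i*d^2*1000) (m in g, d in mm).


BC = m/(i*d^2*1000) = 46/(1.0 * 11^2 * 1000) = 0.0003802

0.0003802


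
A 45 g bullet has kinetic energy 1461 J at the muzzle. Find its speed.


v = sqrt(2*E/m) = sqrt(2*1461/0.045) = 254.8 m/s

254.8 m/s


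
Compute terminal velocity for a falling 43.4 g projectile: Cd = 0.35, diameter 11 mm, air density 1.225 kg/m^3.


A = pi*(d/2)^2 = pi*(11/2000)^2 = 9.50332e-05 m^2
vt = sqrt(2mg/(Cd*rho*A)) = sqrt(2*0.0434*9.81/(0.35 * 1.225 * 9.50332e-05)) = 144.6 m/s

144.6 m/s


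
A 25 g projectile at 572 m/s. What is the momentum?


p = m*v = 0.025*572 = 14.3 kg·m/s

14.3 kg·m/s


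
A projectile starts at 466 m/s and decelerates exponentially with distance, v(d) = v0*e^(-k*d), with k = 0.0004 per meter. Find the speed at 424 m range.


v = v0*exp(-k*d) = 466*exp(-0.0004*424) = 393.3 m/s

393.3 m/s


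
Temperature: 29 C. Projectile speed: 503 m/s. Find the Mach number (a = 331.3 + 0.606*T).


a = 331.3 + 0.606*(29) = 348.874 m/s
M = v/a = 503/348.874 = 1.442

1.442


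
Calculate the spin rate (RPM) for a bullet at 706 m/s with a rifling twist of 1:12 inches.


twist_m = 12*0.0254 = 0.3048 m
spin = v/twist = 706/0.3048 = 2316.273 rev/s
RPM = spin*60 = 2316.273*60 ≈ 138976 RPM

138976 RPM


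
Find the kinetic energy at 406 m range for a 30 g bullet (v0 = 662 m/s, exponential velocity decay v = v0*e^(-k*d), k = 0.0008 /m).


v = v0*exp(-k*d) = 662*exp(-0.0008*406) = 478.409 m/s
E = 0.5*m*v^2 = 0.5*0.03*478.409^2 = 3433 J

3433 J


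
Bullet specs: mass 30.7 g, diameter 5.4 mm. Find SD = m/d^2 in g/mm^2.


SD = m/d^2 = 30.7/5.4^2 = 1.053 g/mm^2

1.053 g/mm^2


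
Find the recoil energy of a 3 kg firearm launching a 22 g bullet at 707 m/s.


v_r = m_p*v_p/m_gun = 0.022*707/3 = 5.18467 m/s, E_r = 0.5*m_gun*v_r^2 = 0.5*3*5.18467^2 = 40.32 J

40.32 J


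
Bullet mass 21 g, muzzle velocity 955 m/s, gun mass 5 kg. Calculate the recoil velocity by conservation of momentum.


v_recoil = m_p * v_p / m_gun = 0.021 * 955 / 5 = 4.011 m/s

4.011 m/s


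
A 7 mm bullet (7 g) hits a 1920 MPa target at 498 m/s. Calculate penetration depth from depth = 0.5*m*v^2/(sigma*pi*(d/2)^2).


A = pi*(d/2)^2 = pi*(7/2)^2 = 38.4845 mm^2
E = 0.5*m*v^2 = 0.5*0.007*498^2 = 868.014 J
depth = E/(sigma*A) = 868.014 J / (1920 MPa * 38.4845 mm^2) = 868.014/(1920 * 38.4845) m = 0.0117473 m ≈ 11.75 mm

11.75 mm


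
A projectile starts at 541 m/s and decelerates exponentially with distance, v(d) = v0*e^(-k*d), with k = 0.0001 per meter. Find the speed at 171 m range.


v = v0*exp(-k*d) = 541*exp(-0.0001*171) = 531.8 m/s

531.8 m/s


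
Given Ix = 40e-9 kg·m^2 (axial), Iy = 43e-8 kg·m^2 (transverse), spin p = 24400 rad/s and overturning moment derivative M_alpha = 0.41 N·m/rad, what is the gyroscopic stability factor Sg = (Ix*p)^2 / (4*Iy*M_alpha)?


Sg = Ix^2 * p^2 / (4 * Iy * M_alpha) = (40e-9)^2 * 24400^2 / (4 * 43e-8 * 0.41) = 1.351

1.351


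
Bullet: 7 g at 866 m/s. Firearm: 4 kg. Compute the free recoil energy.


v_r = m_p*v_p/m_gun = 0.007*866/4 = 1.5155 m/s, E_r = 0.5*m_gun*v_r^2 = 0.5*4*1.5155^2 = 4.593 J

4.593 J


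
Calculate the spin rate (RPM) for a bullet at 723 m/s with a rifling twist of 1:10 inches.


twist_m = 10*0.0254 = 0.254 m
spin = v/twist = 723/0.254 = 2846.457 rev/s
RPM = spin*60 = 2846.457*60 ≈ 170787 RPM

170787 RPM


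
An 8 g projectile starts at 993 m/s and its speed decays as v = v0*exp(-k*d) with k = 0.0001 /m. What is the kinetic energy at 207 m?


v = v0*exp(-k*d) = 993*exp(-0.0001*207) = 972.656 m/s
E = 0.5*m*v^2 = 0.5*0.008*972.656^2 = 3784 J

3784 J


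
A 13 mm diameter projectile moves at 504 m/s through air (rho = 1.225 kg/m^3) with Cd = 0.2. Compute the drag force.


A = pi*(d/2)^2 = pi*(13/2000)^2 = 1.32732e-04 m^2
Fd = 0.5*Cd*rho*A*v^2 = 0.5*0.2*1.225*1.32732e-04*504^2 = 4.13 N

4.13 N


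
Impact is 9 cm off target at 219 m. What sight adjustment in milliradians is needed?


1 mrad subtends 1 cm per 10 m of range, so adj = error_cm / (dist_m / 10) = 9 / (219/10) = 0.411 mrad

0.411 mrad


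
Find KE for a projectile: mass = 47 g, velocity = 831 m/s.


E = 0.5*m*v^2 = 0.5*0.047*831^2 = 16228 J

16228 J


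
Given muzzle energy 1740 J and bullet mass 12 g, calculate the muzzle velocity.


v = sqrt(2*E/m) = sqrt(2*1740/0.012) = 538.5 m/s

538.5 m/s


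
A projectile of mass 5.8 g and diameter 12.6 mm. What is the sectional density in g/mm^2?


SD = m/d^2 = 5.8/12.6^2 = 0.03653 g/mm^2

0.03653 g/mm^2


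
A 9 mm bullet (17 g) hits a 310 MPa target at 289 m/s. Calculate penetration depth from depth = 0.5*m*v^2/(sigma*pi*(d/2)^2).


A = pi*(d/2)^2 = pi*(9/2)^2 = 63.6173 mm^2
E = 0.5*m*v^2 = 0.5*0.017*289^2 = 709.929 J
depth = E/(sigma*A) = 709.929 J / (310 MPa * 63.6173 mm^2) = 709.929/(310 * 63.6173) m = 0.035998 m ≈ 36 mm

36 mm


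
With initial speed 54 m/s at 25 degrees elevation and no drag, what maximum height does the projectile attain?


H = (v0*sin(theta))^2 / (2g) = (54*sin(25°))^2 / (2*9.81) = 26.55 m

26.55 m


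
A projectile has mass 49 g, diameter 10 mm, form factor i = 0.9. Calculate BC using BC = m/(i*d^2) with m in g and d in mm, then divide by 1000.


BC = m/(i*d^2*1000) = 49/(0.9 * 10^2 * 1000) = 0.0005444

0.0005444


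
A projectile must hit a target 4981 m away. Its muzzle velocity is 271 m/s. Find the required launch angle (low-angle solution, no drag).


sin(2*theta) = R*g/v0^2 = 4981*9.81/271^2 = 0.665345, theta = arcsin(0.665345)/2 = 20.85°

20.85 degrees


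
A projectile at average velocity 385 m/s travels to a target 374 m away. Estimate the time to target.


t = d/v = 374/385 = 0.9714 s

0.9714 s


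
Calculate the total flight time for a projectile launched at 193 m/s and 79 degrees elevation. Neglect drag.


T = 2*v0*sin(theta)/g = 2*193*sin(79°)/9.81 = 38.62 s

38.62 s


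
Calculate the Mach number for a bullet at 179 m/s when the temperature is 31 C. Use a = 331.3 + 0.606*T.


a = 331.3 + 0.606*(31) = 350.086 m/s
M = v/a = 179/350.086 = 0.5113

0.5113


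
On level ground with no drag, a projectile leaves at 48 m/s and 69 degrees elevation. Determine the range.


R = v0^2 * sin(2*theta) / g = 48^2 * sin(2*69°) / 9.81 = 157.2 m

157.2 m


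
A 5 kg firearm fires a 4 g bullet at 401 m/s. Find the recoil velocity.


v_recoil = m_p * v_p / m_gun = 0.004 * 401 / 5 = 0.3208 m/s

0.3208 m/s


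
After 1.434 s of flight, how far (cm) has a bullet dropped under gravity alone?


drop = 0.5*g*t^2 = 0.5*9.81*1.434^2 = 10.0864 m ≈ 1009 cm

1009 cm


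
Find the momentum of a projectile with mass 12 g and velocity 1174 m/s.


p = m*v = 0.012*1174 = 14.09 kg·m/s

14.09 kg·m/s


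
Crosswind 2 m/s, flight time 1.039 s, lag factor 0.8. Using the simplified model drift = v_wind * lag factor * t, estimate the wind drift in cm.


drift = v_wind * lag * t = 2 * 0.8 * 1.039 = 1.6624 m ≈ 166.2 cm

166.2 cm


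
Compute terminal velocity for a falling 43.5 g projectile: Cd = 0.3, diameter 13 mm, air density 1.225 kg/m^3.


A = pi*(d/2)^2 = pi*(13/2000)^2 = 1.32732e-04 m^2
vt = sqrt(2mg/(Cd*rho*A)) = sqrt(2*0.0435*9.81/(0.3 * 1.225 * 1.32732e-04)) = 132.3 m/s

132.3 m/s


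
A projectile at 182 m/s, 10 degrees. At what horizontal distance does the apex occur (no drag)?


R = v0^2*sin(2*theta)/g = 182^2*sin(2*10°)/9.81 = 1154.85 m
apex_dist = R/2 = 1154.85/2 = 577.4 m

577.4 m


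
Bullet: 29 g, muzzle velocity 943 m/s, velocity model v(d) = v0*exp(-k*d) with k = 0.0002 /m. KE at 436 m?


v = v0*exp(-k*d) = 943*exp(-0.0002*436) = 864.254 m/s
E = 0.5*m*v^2 = 0.5*0.029*864.254^2 = 10831 J

10831 J


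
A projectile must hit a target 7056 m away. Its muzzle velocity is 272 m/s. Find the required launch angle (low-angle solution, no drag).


sin(2*theta) = R*g/v0^2 = 7056*9.81/272^2 = 0.935599, theta = arcsin(0.935599)/2 = 34.66°

34.66 degrees


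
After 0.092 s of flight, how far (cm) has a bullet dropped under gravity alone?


drop = 0.5*g*t^2 = 0.5*9.81*0.092^2 = 0.0415159 m ≈ 4.152 cm

4.152 cm


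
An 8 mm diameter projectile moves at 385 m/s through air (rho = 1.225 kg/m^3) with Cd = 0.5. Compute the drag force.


A = pi*(d/2)^2 = pi*(8/2000)^2 = 5.02655e-05 m^2
Fd = 0.5*Cd*rho*A*v^2 = 0.5*0.5*1.225*5.02655e-05*385^2 = 2.282 N

2.282 N


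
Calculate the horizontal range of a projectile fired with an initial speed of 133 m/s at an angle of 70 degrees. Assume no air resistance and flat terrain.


R = v0^2 * sin(2*theta) / g = 133^2 * sin(2*70°) / 9.81 = 1159 m

1159 m


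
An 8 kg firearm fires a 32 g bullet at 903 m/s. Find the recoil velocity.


v_recoil = m_p * v_p / m_gun = 0.032 * 903 / 8 = 3.612 m/s

3.612 m/s


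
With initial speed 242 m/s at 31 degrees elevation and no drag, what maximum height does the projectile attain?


H = (v0*sin(theta))^2 / (2g) = (242*sin(31°))^2 / (2*9.81) = 791.8 m

791.8 m


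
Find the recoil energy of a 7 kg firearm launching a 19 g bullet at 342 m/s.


v_r = m_p*v_p/m_gun = 0.019*342/7 = 0.928286 m/s, E_r = 0.5*m_gun*v_r^2 = 0.5*7*0.928286^2 = 3.016 J

3.016 J


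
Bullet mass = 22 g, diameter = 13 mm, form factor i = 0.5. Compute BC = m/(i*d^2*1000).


BC = m/(i*d^2*1000) = 22/(0.5 * 13^2 * 1000) = 0.0002604

0.0002604


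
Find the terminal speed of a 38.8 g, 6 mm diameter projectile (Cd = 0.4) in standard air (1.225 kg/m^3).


A = pi*(d/2)^2 = pi*(6/2000)^2 = 2.82743e-05 m^2
vt = sqrt(2mg/(Cd*rho*A)) = sqrt(2*0.0388*9.81/(0.4 * 1.225 * 2.82743e-05)) = 234.4 m/s

234.4 m/s


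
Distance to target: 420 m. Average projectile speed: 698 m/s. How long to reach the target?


t = d/v = 420/698 = 0.6017 s

0.6017 s


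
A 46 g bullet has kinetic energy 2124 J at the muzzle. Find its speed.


v = sqrt(2*E/m) = sqrt(2*2124/0.046) = 303.9 m/s

303.9 m/s


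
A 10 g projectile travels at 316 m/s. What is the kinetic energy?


E = 0.5*m*v^2 = 0.5*0.01*316^2 = 499.3 J

499.3 J


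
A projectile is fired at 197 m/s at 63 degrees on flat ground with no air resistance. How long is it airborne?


T = 2*v0*sin(theta)/g = 2*197*sin(63°)/9.81 = 35.79 s

35.79 s


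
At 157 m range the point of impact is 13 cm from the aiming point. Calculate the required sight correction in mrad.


1 mrad subtends 1 cm per 10 m of range, so adj = error_cm / (dist_m / 10) = 13 / (157/10) = 0.828 mrad

0.828 mrad


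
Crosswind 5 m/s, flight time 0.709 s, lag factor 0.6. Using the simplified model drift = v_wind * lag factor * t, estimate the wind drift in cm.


drift = v_wind * lag * t = 5 * 0.6 * 0.709 = 2.127 m ≈ 212.7 cm

212.7 cm


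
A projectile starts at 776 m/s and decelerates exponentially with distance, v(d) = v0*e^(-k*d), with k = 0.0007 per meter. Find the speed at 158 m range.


v = v0*exp(-k*d) = 776*exp(-0.0007*158) = 694.8 m/s

694.8 m/s


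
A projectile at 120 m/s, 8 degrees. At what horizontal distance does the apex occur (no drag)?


R = v0^2*sin(2*theta)/g = 120^2*sin(2*8°)/9.81 = 404.605 m
apex_dist = R/2 = 404.605/2 = 202.3 m

202.3 m


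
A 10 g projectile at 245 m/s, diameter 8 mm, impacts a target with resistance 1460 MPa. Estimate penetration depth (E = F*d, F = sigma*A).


A = pi*(d/2)^2 = pi*(8/2)^2 = 50.2655 mm^2
E = 0.5*m*v^2 = 0.5*0.01*245^2 = 300.125 J
depth = E/(sigma*A) = 300.125 J / (1460 MPa * 50.2655 mm^2) = 300.125/(1460 * 50.2655) m = 0.00408959 m ≈ 4.09 mm

4.09 mm


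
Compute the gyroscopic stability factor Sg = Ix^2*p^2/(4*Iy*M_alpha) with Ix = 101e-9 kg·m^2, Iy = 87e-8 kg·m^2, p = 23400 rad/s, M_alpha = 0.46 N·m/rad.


Sg = Ix^2 * p^2 / (4 * Iy * M_alpha) = (101e-9)^2 * 23400^2 / (4 * 87e-8 * 0.46) = 3.489

3.489


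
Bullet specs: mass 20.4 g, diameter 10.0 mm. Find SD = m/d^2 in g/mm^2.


SD = m/d^2 = 20.4/10.0^2 = 0.204 g/mm^2

0.204 g/mm^2


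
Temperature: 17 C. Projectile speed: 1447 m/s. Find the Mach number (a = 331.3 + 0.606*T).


a = 331.3 + 0.606*(17) = 341.602 m/s
M = v/a = 1447/341.602 = 4.236

4.236


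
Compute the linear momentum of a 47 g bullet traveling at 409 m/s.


p = m*v = 0.047*409 = 19.22 kg·m/s

19.22 kg·m/s


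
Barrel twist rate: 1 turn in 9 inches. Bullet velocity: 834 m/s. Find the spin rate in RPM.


twist_m = 9*0.0254 = 0.2286 m
spin = v/twist = 834/0.2286 = 3648.294 rev/s
RPM = spin*60 = 3648.294*60 ≈ 218898 RPM

218898 RPM


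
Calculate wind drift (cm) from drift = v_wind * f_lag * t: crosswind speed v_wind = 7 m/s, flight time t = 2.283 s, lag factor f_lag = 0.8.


drift = v_wind * lag * t = 7 * 0.8 * 2.283 = 12.7848 m ≈ 1278 cm

1278 cm


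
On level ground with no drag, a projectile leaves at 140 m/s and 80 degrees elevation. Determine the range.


R = v0^2 * sin(2*theta) / g = 140^2 * sin(2*80°) / 9.81 = 683.3 m

683.3 m


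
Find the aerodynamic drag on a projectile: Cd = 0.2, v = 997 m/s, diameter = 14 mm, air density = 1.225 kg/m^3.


A = pi*(d/2)^2 = pi*(14/2000)^2 = 1.53938e-04 m^2
Fd = 0.5*Cd*rho*A*v^2 = 0.5*0.2*1.225*1.53938e-04*997^2 = 18.74 N

18.74 N


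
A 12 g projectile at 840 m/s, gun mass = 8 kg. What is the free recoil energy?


v_r = m_p*v_p/m_gun = 0.012*840/8 = 1.26 m/s, E_r = 0.5*m_gun*v_r^2 = 0.5*8*1.26^2 = 6.35 J

6.35 J


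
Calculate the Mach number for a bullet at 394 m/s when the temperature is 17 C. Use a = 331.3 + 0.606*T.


a = 331.3 + 0.606*(17) = 341.602 m/s
M = v/a = 394/341.602 = 1.153

1.153


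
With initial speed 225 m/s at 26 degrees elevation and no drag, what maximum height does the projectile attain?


H = (v0*sin(theta))^2 / (2g) = (225*sin(26°))^2 / (2*9.81) = 495.8 m

495.8 m


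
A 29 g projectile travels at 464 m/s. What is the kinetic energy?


E = 0.5*m*v^2 = 0.5*0.029*464^2 = 3122 J

3122 J


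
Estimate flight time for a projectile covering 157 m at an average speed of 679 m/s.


t = d/v = 157/679 = 0.2312 s

0.2312 s


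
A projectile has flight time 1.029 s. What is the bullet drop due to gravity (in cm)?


drop = 0.5*g*t^2 = 0.5*9.81*1.029^2 = 5.19362 m ≈ 519.4 cm

519.4 cm


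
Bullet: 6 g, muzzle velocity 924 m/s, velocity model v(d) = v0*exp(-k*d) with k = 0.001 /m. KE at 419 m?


v = v0*exp(-k*d) = 924*exp(-0.001*419) = 607.719 m/s
E = 0.5*m*v^2 = 0.5*0.006*607.719^2 = 1108 J

1108 J


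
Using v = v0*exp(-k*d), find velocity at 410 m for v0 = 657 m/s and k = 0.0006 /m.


v = v0*exp(-k*d) = 657*exp(-0.0006*410) = 513.7 m/s

513.7 m/s


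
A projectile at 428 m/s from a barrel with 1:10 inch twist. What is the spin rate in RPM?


twist_m = 10*0.0254 = 0.254 m
spin = v/twist = 428/0.254 = 1685.039 rev/s
RPM = spin*60 = 1685.039*60 ≈ 101102 RPM

101102 RPM


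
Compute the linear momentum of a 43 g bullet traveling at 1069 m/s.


p = m*v = 0.043*1069 = 45.97 kg·m/s

45.97 kg·m/s


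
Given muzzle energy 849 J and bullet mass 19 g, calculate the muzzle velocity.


v = sqrt(2*E/m) = sqrt(2*849/0.019) = 298.9 m/s

298.9 m/s


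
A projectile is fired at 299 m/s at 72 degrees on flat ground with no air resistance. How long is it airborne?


T = 2*v0*sin(theta)/g = 2*299*sin(72°)/9.81 = 57.97 s

57.97 s


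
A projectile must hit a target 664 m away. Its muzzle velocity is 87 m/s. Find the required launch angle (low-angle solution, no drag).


sin(2*theta) = R*g/v0^2 = 664*9.81/87^2 = 0.860595, theta = arcsin(0.860595)/2 = 29.69°

29.69 degrees


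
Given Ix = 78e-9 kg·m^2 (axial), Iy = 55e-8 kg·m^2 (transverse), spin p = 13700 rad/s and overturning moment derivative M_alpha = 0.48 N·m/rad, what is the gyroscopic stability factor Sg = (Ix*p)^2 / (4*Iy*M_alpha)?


Sg = Ix^2 * p^2 / (4 * Iy * M_alpha) = (78e-9)^2 * 13700^2 / (4 * 55e-8 * 0.48) = 1.081

1.081


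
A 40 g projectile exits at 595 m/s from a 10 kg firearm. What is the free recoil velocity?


v_recoil = m_p * v_p / m_gun = 0.04 * 595 / 10 = 2.38 m/s

2.38 m/s


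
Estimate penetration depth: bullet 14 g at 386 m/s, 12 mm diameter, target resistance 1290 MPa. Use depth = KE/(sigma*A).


A = pi*(d/2)^2 = pi*(12/2)^2 = 113.097 mm^2
E = 0.5*m*v^2 = 0.5*0.014*386^2 = 1042.97 J
depth = E/(sigma*A) = 1042.97 J / (1290 MPa * 113.097 mm^2) = 1042.97/(1290 * 113.097) m = 0.00714876 m ≈ 7.149 mm

7.149 mm


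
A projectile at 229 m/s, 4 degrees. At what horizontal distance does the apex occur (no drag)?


R = v0^2*sin(2*theta)/g = 229^2*sin(2*4°)/9.81 = 743.973 m
apex_dist = R/2 = 743.973/2 = 372 m

372 m


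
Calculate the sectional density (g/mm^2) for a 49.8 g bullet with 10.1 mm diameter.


SD = m/d^2 = 49.8/10.1^2 = 0.4882 g/mm^2

0.4882 g/mm^2


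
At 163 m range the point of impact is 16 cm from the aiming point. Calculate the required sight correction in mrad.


1 mrad subtends 1 cm per 10 m of range, so adj = error_cm / (dist_m / 10) = 16 / (163/10) = 0.9816 mrad

0.9816 mrad


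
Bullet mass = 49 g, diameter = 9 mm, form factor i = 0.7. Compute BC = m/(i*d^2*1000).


BC = m/(i*d^2*1000) = 49/(0.7 * 9^2 * 1000) = 0.0008642

0.0008642


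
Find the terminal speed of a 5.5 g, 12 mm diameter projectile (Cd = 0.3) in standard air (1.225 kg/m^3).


A = pi*(d/2)^2 = pi*(12/2000)^2 = 1.13097e-04 m^2
vt = sqrt(2mg/(Cd*rho*A)) = sqrt(2*0.0055*9.81/(0.3 * 1.225 * 1.13097e-04)) = 50.95 m/s

50.95 m/s


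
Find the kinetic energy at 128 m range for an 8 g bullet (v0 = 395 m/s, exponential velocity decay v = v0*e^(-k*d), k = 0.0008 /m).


v = v0*exp(-k*d) = 395*exp(-0.0008*128) = 356.554 m/s
E = 0.5*m*v^2 = 0.5*0.008*356.554^2 = 508.5 J

508.5 J


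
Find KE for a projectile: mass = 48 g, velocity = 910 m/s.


E = 0.5*m*v^2 = 0.5*0.048*910^2 = 19874 J

19874 J


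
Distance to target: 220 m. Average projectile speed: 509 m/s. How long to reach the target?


t = d/v = 220/509 = 0.4322 s

0.4322 s


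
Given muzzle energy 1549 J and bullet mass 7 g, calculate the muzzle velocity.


v = sqrt(2*E/m) = sqrt(2*1549/0.007) = 665.3 m/s

665.3 m/s


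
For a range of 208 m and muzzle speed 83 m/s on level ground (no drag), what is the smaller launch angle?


sin(2*theta) = R*g/v0^2 = 208*9.81/83^2 = 0.296194, theta = arcsin(0.296194)/2 = 8.615°

8.615 degrees


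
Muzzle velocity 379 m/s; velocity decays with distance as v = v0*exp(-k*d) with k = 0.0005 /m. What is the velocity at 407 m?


v = v0*exp(-k*d) = 379*exp(-0.0005*407) = 309.2 m/s

309.2 m/s


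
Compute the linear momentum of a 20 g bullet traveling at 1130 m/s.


p = m*v = 0.02*1130 = 22.6 kg·m/s

22.6 kg·m/s


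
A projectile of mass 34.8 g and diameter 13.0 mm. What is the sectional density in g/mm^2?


SD = m/d^2 = 34.8/13.0^2 = 0.2059 g/mm^2

0.2059 g/mm^2


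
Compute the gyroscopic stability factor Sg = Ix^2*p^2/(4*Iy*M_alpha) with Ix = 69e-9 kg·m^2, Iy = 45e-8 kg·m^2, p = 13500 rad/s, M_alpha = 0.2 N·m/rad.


Sg = Ix^2 * p^2 / (4 * Iy * M_alpha) = (69e-9)^2 * 13500^2 / (4 * 45e-8 * 0.2) = 2.41

2.41


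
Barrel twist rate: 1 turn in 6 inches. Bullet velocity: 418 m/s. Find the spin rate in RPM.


twist_m = 6*0.0254 = 0.1524 m
spin = v/twist = 418/0.1524 = 2742.782 rev/s
RPM = spin*60 = 2742.782*60 ≈ 164567 RPM

164567 RPM


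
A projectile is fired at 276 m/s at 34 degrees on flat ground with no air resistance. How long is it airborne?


T = 2*v0*sin(theta)/g = 2*276*sin(34°)/9.81 = 31.47 s

31.47 s


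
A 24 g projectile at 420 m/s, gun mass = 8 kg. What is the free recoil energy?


v_r = m_p*v_p/m_gun = 0.024*420/8 = 1.26 m/s, E_r = 0.5*m_gun*v_r^2 = 0.5*8*1.26^2 = 6.35 J

6.35 J


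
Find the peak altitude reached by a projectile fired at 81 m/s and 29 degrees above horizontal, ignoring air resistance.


H = (v0*sin(theta))^2 / (2g) = (81*sin(29°))^2 / (2*9.81) = 78.6 m

78.6 m


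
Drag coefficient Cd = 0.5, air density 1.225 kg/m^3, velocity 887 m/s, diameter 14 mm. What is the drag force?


A = pi*(d/2)^2 = pi*(14/2000)^2 = 1.53938e-04 m^2
Fd = 0.5*Cd*rho*A*v^2 = 0.5*0.5*1.225*1.53938e-04*887^2 = 37.09 N

37.09 N


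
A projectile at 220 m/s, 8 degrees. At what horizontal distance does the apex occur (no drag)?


R = v0^2*sin(2*theta)/g = 220^2*sin(2*8°)/9.81 = 1359.92 m
apex_dist = R/2 = 1359.92/2 = 680 m

680 m


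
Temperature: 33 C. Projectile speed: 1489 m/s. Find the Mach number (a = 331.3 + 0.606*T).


a = 331.3 + 0.606*(33) = 351.298 m/s
M = v/a = 1489/351.298 = 4.239

4.239


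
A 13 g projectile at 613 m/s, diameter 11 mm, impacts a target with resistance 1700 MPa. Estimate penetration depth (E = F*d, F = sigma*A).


A = pi*(d/2)^2 = pi*(11/2)^2 = 95.0332 mm^2
E = 0.5*m*v^2 = 0.5*0.013*613^2 = 2442.5 J
depth = E/(sigma*A) = 2442.5 J / (1700 MPa * 95.0332 mm^2) = 2442.5/(1700 * 95.0332) m = 0.0151185 m ≈ 15.12 mm

15.12 mm


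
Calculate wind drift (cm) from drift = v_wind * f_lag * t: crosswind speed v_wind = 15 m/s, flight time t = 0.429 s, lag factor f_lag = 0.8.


drift = v_wind * lag * t = 15 * 0.8 * 0.429 = 5.148 m ≈ 514.8 cm

514.8 cm


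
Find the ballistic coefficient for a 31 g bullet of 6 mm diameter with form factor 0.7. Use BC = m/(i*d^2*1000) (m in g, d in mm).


BC = m/(i*d^2*1000) = 31/(0.7 * 6^2 * 1000) = 0.00123

0.00123


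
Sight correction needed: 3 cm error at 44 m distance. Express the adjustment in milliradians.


1 mrad subtends 1 cm per 10 m of range, so adj = error_cm / (dist_m / 10) = 3 / (44/10) = 0.6818 mrad

0.6818 mrad


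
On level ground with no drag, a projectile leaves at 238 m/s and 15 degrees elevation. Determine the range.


R = v0^2 * sin(2*theta) / g = 238^2 * sin(2*15°) / 9.81 = 2887 m

2887 m


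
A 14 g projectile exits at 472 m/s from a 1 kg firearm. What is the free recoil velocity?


v_recoil = m_p * v_p / m_gun = 0.014 * 472 / 1 = 6.608 m/s

6.608 m/s
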